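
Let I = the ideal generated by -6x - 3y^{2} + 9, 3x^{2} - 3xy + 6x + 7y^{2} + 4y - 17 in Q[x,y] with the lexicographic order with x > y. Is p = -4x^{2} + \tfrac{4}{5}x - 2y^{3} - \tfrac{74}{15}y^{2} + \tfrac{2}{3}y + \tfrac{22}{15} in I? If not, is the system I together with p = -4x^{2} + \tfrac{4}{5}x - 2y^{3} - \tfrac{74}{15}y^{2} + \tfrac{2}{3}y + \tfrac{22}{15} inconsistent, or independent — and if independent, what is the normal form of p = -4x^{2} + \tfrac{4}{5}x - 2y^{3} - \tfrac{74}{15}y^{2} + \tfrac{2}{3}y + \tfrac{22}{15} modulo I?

Adjoining -4x^{2} + \tfrac{4}{5}x - 2y^{3} - \tfrac{74}{15}y^{2} + \tfrac{2}{3}y + \tfrac{22}{15} makes the ideal the whole ring: the system is inconsistent.

First compute the reduced Gröbner basis of I by Buchberger's algorithm.
f_1 = -6x - 3y^{2} + 9, LT = x.
f_2 = 3x^{2} - 3xy + 6x + 7y^{2} + 4y - 17, LT = x^{2}.

S(f_1,f_2): lcm = x^{2}. S = \tfrac{1}{2}xy^{2} + xy - \tfrac{7}{2}x - \tfrac{7}{3}y^{2} - \tfrac{4}{3}y + \tfrac{17}{3}.
  leading term xy^{2}: subtract (-\tfrac{1}{12}y^{2})·f_1 from \tfrac{1}{2}xy^{2} + xy - \tfrac{7}{2}x - \tfrac{7}{3}y^{2} - \tfrac{4}{3}y + \tfrac{17}{3} → xy - \tfrac{7}{2}x - \tfrac{1}{4}y^{4} - \tfrac{19}{12}y^{2} - \tfrac{4}{3}y + \tfrac{17}{3}
  leading term xy: subtract (-\tfrac{1}{6}y)·f_1 from xy - \tfrac{7}{2}x - \tfrac{1}{4}y^{4} - \tfrac{19}{12}y^{2} - \tfrac{4}{3}y + \tfrac{17}{3} → -\tfrac{7}{2}x - \tfrac{1}{4}y^{4} - \tfrac{1}{2}y^{3} - \tfrac{19}{12}y^{2} + \tfrac{1}{6}y + \tfrac{17}{3}
  leading term x: subtract (\tfrac{7}{12})·f_1 from -\tfrac{7}{2}x - \tfrac{1}{4}y^{4} - \tfrac{1}{2}y^{3} - \tfrac{19}{12}y^{2} + \tfrac{1}{6}y + \tfrac{17}{3} → -\tfrac{1}{4}y^{4} - \tfrac{1}{2}y^{3} + \tfrac{1}{6}y^{2} + \tfrac{1}{6}y + \tfrac{5}{12}
  leading term y^{4}: no divisor's leading term divides it; move -\tfrac{1}{4}y^{4} to the remainder.
  leading term y^{3}: no divisor's leading term divides it; move -\tfrac{1}{2}y^{3} to the remainder.
  leading term y^{2}: no divisor's leading term divides it; move \tfrac{1}{6}y^{2} to the remainder.
  leading term y: no divisor's leading term divides it; move \tfrac{1}{6}y to the remainder.
  leading term 1: no divisor's leading term divides it; move \tfrac{5}{12} to the remainder.
  remainder -\tfrac{1}{4}y^{4} - \tfrac{1}{2}y^{3} + \tfrac{1}{6}y^{2} + \tfrac{1}{6}y + \tfrac{5}{12} ≠ 0; add h_3 = -\tfrac{1}{4}y^{4} - \tfrac{1}{2}y^{3} + \tfrac{1}{6}y^{2} + \tfrac{1}{6}y + \tfrac{5}{12} to the basis.

The other S-polynomials (S(f_1,h_3), S(f_2,h_3)) all reduce to 0 modulo the current basis, so we have a Gröbner basis.
Inter-reduce: drop elements whose leading term is divisible by another's, tail-reduce, and make monic.
Reduced Gröbner basis: {x + \tfrac{1}{2}y^{2} - \tfrac{3}{2}, y^{4} + 2y^{3} - \tfrac{2}{3}y^{2} - \tfrac{2}{3}y - \tfrac{5}{3}}.
Label its elements g_1 = x + \tfrac{1}{2}y^{2} - \tfrac{3}{2}, g_2 = y^{4} + 2y^{3} - \tfrac{2}{3}y^{2} - \tfrac{2}{3}y - \tfrac{5}{3}.

Reduce p = -4x^{2} + \tfrac{4}{5}x - 2y^{3} - \tfrac{74}{15}y^{2} + \tfrac{2}{3}y + \tfrac{22}{15} modulo G:
  leading term x^{2}: subtract (-4x)·g_1 from -4x^{2} + \tfrac{4}{5}x - 2y^{3} - \tfrac{74}{15}y^{2} + \tfrac{2}{3}y + \tfrac{22}{15} → 2xy^{2} - \tfrac{26}{5}x - 2y^{3} - \tfrac{74}{15}y^{2} + \tfrac{2}{3}y + \tfrac{22}{15}
  leading term xy^{2}: subtract (2y^{2})·g_1 from 2xy^{2} - \tfrac{26}{5}x - 2y^{3} - \tfrac{74}{15}y^{2} + \tfrac{2}{3}y + \tfrac{22}{15} → -\tfrac{26}{5}x - y^{4} - 2y^{3} - \tfrac{29}{15}y^{2} + \tfrac{2}{3}y + \tfrac{22}{15}
  leading term x: subtract (-\tfrac{26}{5})·g_1 from -\tfrac{26}{5}x - y^{4} - 2y^{3} - \tfrac{29}{15}y^{2} + \tfrac{2}{3}y + \tfrac{22}{15} → -y^{4} - 2y^{3} + \tfrac{2}{3}y^{2} + \tfrac{2}{3}y - \tfrac{19}{3}
  leading term y^{4}: subtract (-1)·g_2 from -y^{4} - 2y^{3} + \tfrac{2}{3}y^{2} + \tfrac{2}{3}y - \tfrac{19}{3} → -8
  leading term 1: no divisor's leading term divides it; move -8 to the remainder.
  normal form = -8.
The normal form is nonzero, so p ∉ I. Since p minus its normal form lies in I, I + (p) = I + (r) where r = -8; decide whether this ideal is the whole ring.
Here r = -8 is a nonzero constant, hence a unit: 1 ∈ I + (p), the Gröbner basis of I + (p) is {1}, and the enlarged system has no common solution — adjoining p is inconsistent.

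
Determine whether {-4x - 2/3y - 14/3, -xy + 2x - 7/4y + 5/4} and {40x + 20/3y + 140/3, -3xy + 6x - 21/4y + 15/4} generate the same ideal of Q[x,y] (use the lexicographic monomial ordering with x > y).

Yes, the ideals are equal.

For a fixed monomial order, each ideal has a unique reduced Gröbner basis; comparing bases decides equality.
Buchberger on the first generating set:
f_1 = -4x - 2/3y - 14/3, LT = x.
f_2 = -xy + 2x - 7/4y + 5/4, LT = xy.

S(f_1,f_2): lcm = xy. S = 2x + 1/6y^2 - 7/12y + 5/4.
  leading term x: subtract (-1/2)·f_1 from 2x + 1/6y^2 - 7/12y + 5/4 → 1/6y^2 - 11/12y - 13/12
  leading term y^2: no divisor's leading term divides it; move 1/6y^2 to the remainder.
  leading term y: no divisor's leading term divides it; move -11/12y to the remainder.
  leading term 1: no divisor's leading term divides it; move -13/12 to the remainder.
  remainder 1/6y^2 - 11/12y - 13/12 ≠ 0; add g_3 = 1/6y^2 - 11/12y - 13/12 to the basis.

S(f_1,g_3): leading monomials are coprime, so the S-polynomial reduces to 0 (Buchberger's first criterion).
S(f_2,g_3): lcm = xy^2. S = 7/2xy + 13/2x + 7/4y^2 - 5/4y.
  leading term xy: subtract (-7/8y)·f_1 from 7/2xy + 13/2x + 7/4y^2 - 5/4y → 13/2x + 7/6y^2 - 16/3y
  leading term x: subtract (-13/8)·f_1 from 13/2x + 7/6y^2 - 16/3y → 7/6y^2 - 77/12y - 91/12
  leading term y^2: subtract (7)·g_3 from 7/6y^2 - 77/12y - 91/12 → 0
  remainder 0.

Every S-polynomial of the final basis reduces to 0, so we have a Gröbner basis.
Inter-reduce: drop elements whose leading term is divisible by another's, tail-reduce, and make monic.
Reduced Gröbner basis: {x + 1/6y + 7/6, y^2 - 11/2y - 13/2}.

Buchberger on the second generating set:
h_1 = 40x + 20/3y + 140/3, LT = x.
h_2 = -3xy + 6x - 21/4y + 15/4, LT = xy.

S(h_1,h_2): lcm = xy. S = 2x + 1/6y^2 - 7/12y + 5/4.
  leading term x: subtract (1/20)·h_1 from 2x + 1/6y^2 - 7/12y + 5/4 → 1/6y^2 - 11/12y - 13/12
  leading term y^2: no divisor's leading term divides it; move 1/6y^2 to the remainder.
  leading term y: no divisor's leading term divides it; move -11/12y to the remainder.
  leading term 1: no divisor's leading term divides it; move -13/12 to the remainder.
  remainder 1/6y^2 - 11/12y - 13/12 ≠ 0; add k_3 = 1/6y^2 - 11/12y - 13/12 to the basis.

S(h_1,k_3): leading monomials are coprime, so the S-polynomial reduces to 0 (Buchberger's first criterion).
S(h_2,k_3): lcm = xy^2. S = 7/2xy + 13/2x + 7/4y^2 - 5/4y.
  leading term xy: subtract (7/80y)·h_1 from 7/2xy + 13/2x + 7/4y^2 - 5/4y → 13/2x + 7/6y^2 - 16/3y
  leading term x: subtract (13/80)·h_1 from 13/2x + 7/6y^2 - 16/3y → 7/6y^2 - 77/12y - 91/12
  leading term y^2: subtract (7)·k_3 from 7/6y^2 - 77/12y - 91/12 → 0
  remainder 0.

Every S-polynomial of the final basis reduces to 0, so we have a Gröbner basis.
Inter-reduce: drop elements whose leading term is divisible by another's, tail-reduce, and make monic.
Reduced Gröbner basis: {x + 1/6y + 7/6, y^2 - 11/2y - 13/2}.

These coincide, so the ideals are equal.
The same test decides containment: I ⊆ J iff every generator of I reduces to 0 modulo a Gröbner basis of J.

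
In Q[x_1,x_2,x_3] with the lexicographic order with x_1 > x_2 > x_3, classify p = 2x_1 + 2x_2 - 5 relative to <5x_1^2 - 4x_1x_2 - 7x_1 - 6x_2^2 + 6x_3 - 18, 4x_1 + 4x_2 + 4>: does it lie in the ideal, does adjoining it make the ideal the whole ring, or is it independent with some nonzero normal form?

Adjoining 2x_1 + 2x_2 - 5 makes the ideal the whole ring: the system is inconsistent.

First compute the reduced Gröbner basis of I by Buchberger's algorithm.
f_1 = 5x_1^2 - 4x_1x_2 - 7x_1 - 6x_2^2 + 6x_3 - 18, LT = x_1^2.
f_2 = 4x_1 + 4x_2 + 4, LT = x_1.

S(f_1,f_2): lcm = x_1^2. S = -9/5x_1x_2 - 12/5x_1 - 6/5x_2^2 + 6/5x_3 - 18/5.
  reduce S modulo (f_1, f_2):
  remainder 3/5x_2^2 + 21/5x_2 + 6/5x_3 - 6/5 ≠ 0; add h_3 = 3/5x_2^2 + 21/5x_2 + 6/5x_3 - 6/5 to the basis.

The other S-polynomials (S(f_1,h_3), S(f_2,h_3)) all reduce to 0 modulo the current basis, so we have a Gröbner basis.
Inter-reduce: drop elements whose leading term is divisible by another's, tail-reduce, and make monic.
Reduced Gröbner basis: {x_1 + x_2 + 1, x_2^2 + 7x_2 + 2x_3 - 2}.
Label its elements g_1 = x_1 + x_2 + 1, g_2 = x_2^2 + 7x_2 + 2x_3 - 2.

Reduce p = 2x_1 + 2x_2 - 5 modulo G:
  leading term x_1: subtract (2)·g_1 from 2x_1 + 2x_2 - 5 → -7
  leading term 1: no divisor's leading term divides it; move -7 to the remainder.
  normal form = -7.
The normal form is nonzero, so p ∉ I. Since p minus its normal form lies in I, I + (p) = I + (r) where r = -7; decide whether this ideal is the whole ring.
Here r = -7 is a nonzero constant, hence a unit: 1 ∈ I + (p), the Gröbner basis of I + (p) is {1}, and the enlarged system has no common solution — adjoining p is inconsistent.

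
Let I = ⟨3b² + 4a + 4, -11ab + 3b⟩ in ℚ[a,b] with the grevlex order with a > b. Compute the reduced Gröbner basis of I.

f_1 = 3b² + 4a + 4, LT = b².
f_2 = -11ab + 3b, LT = ab.

S(f_1,f_2): lcm = ab². S = 4/3a² + 3/11b² + 4/3a.
  reduce S modulo (f_1, f_2):
  remainder 4/3a² + 32/33a - 4/11 ≠ 0; add g_3 = 4/3a² + 32/33a - 4/11 to the basis.

The other S-polynomials (S(f_1,g_3), S(f_2,g_3)) all reduce to 0 modulo the current basis, so we have a Gröbner basis.

G = {a² + 8/11a - 3/11, ab - 3/11b, b² + 4/3a + 4/3}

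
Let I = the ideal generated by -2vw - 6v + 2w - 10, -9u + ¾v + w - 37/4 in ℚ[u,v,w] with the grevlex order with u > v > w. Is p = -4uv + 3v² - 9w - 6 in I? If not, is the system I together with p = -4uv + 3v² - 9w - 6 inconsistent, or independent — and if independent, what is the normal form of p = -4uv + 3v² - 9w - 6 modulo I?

-4uv + 3v² - 9w - 6 is independent of I; its normal form modulo I is 8/3v² + 49/9v - 85/9w - 34/9.

First compute the reduced Gröbner basis of I by Buchberger's algorithm.
f_1 = -2vw - 6v + 2w - 10, LT = vw.
f_2 = -9u + ¾v + w - 37/4, LT = u.

The S-polynomials (S(f_1,f_2)) all reduce to 0 modulo the current basis, so we have a Gröbner basis.
Inter-reduce: drop elements whose leading term is divisible by another's, tail-reduce, and make monic.
Reduced Gröbner basis: {vw + 3v - w + 5, u - 1/12v - 1/9w + 37/36}.
Label its elements g_1 = vw + 3v - w + 5, g_2 = u - 1/12v - 1/9w + 37/36.

Reduce p = -4uv + 3v² - 9w - 6 modulo G:
  leading term uv: subtract (-4v)·g_2 from -4uv + 3v² - 9w - 6 → 8/3v² - 4/9vw + 37/9v - 9w - 6
  leading term v²: no divisor's leading term divides it; move 8/3v² to the remainder.
  leading term vw: subtract (-4/9)·g_1 from -4/9vw + 37/9v - 9w - 6 → 49/9v - 85/9w - 34/9
  leading term v: no divisor's leading term divides it; move 49/9v to the remainder.
  leading term w: no divisor's leading term divides it; move -85/9w to the remainder.
  leading term 1: no divisor's leading term divides it; move -34/9 to the remainder.
  normal form = 8/3v² + 49/9v - 85/9w - 34/9.
The normal form is nonzero, so p ∉ I. Since p minus its normal form lies in I, I + (p) = I + (r) where r = 8/3v² + 49/9v - 85/9w - 34/9; decide whether this ideal is the whole ring.
Run Buchberger on G together with r (pairs among the g_i already reduce to 0 since G is a Gröbner basis):
g_1 = vw + 3v - w + 5, LT = vw.
g_2 = u - 1/12v - 1/9w + 37/36, LT = u.
r = 8/3v² + 49/9v - 85/9w - 34/9, LT = v².

S(g_1,r): lcm = v²w. S = 3v² - 73/24vw + 85/24w² + 5v + 17/12w.
  reduce S modulo (g_1, g_2, r):
  remainder 85/24w² + 8v + 9w + 467/24 ≠ 0; add m_4 = 85/24w² + 8v + 9w + 467/24 to the basis.

The other S-polynomials (S(g_1,g_2), S(g_2,r), S(g_1,m_4), S(g_2,m_4), S(r,m_4)) all reduce to 0 modulo the current basis, so we have a Gröbner basis.
Inter-reduce: drop elements whose leading term is divisible by another's, tail-reduce, and make monic.
Reduced Gröbner basis: {v² + 49/24v - 85/24w - 17/12, vw + 3v - w + 5, w² + 192/85v + 216/85w + 467/85, u - 1/12v - 1/9w + 37/36}.
The reduced Gröbner basis of I + (p) is {v² + 49/24v - 85/24w - 17/12, vw + 3v - w + 5, w² + 192/85v + 216/85w + 467/85, u - 1/12v - 1/9w + 37/36} ≠ {1}, a proper ideal, so the enlarged system stays consistent: p is independent of I, with normal form 8/3v² + 49/9v - 85/9w - 34/9.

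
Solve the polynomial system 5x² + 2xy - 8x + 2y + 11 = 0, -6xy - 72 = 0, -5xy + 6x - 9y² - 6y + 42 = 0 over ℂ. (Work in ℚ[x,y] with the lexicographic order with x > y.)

{(3, -4)}

Compute a lex Gröbner basis by Buchberger's algorithm.
f_1 = 5x² + 2xy - 8x + 2y + 11, LT = x².
f_2 = -6xy - 72, LT = xy.
f_3 = -5xy + 6x - 9y² - 6y + 42, LT = xy.

S(f_1,f_2): lcm = x²y. S = ⅖xy² - 8/5xy - 12x + ⅖y² + 11/5y.
  leading term xy²: subtract (-1/15y)·f_2 from ⅖xy² - 8/5xy - 12x + ⅖y² + 11/5y → -8/5xy - 12x + ⅖y² - 13/5y
  leading term xy: subtract (4/15)·f_2 from -8/5xy - 12x + ⅖y² - 13/5y → -12x + ⅖y² - 13/5y + 96/5
  leading term x: no divisor's leading term divides it; move -12x to the remainder.
  leading term y²: no divisor's leading term divides it; move ⅖y² to the remainder.
  leading term y: no divisor's leading term divides it; move -13/5y to the remainder.
  leading term 1: no divisor's leading term divides it; move 96/5 to the remainder.
  remainder -12x + ⅖y² - 13/5y + 96/5 ≠ 0; add h_4 = -12x + ⅖y² - 13/5y + 96/5 to the basis.

S(f_1,f_3): lcm = x²y. S = 6/5x² - 7/5xy² - 14/5xy + 42/5x + ⅖y² + 11/5y.
  leading term x²: subtract (6/25)·f_1 from 6/5x² - 7/5xy² - 14/5xy + 42/5x + ⅖y² + 11/5y → -7/5xy² - 82/25xy + 258/25x + ⅖y² + 43/25y - 66/25
  leading term xy²: subtract (7/30y)·f_2 from -7/5xy² - 82/25xy + 258/25x + ⅖y² + 43/25y - 66/25 → -82/25xy + 258/25x + ⅖y² + 463/25y - 66/25
  leading term xy: subtract (41/75)·f_2 from -82/25xy + 258/25x + ⅖y² + 463/25y - 66/25 → 258/25x + ⅖y² + 463/25y + 918/25
  leading term x: subtract (-43/50)·h_4 from 258/25x + ⅖y² + 463/25y + 918/25 → 93/125y² + 4071/250y + 6654/125
  leading term y²: no divisor's leading term divides it; move 93/125y² to the remainder.
  leading term y: no divisor's leading term divides it; move 4071/250y to the remainder.
  leading term 1: no divisor's leading term divides it; move 6654/125 to the remainder.
  remainder 93/125y² + 4071/250y + 6654/125 ≠ 0; add h_5 = 93/125y² + 4071/250y + 6654/125 to the basis.

S(f_2,f_3): lcm = xy. S = 6/5x - 9/5y² - 6/5y + 102/5.
  leading term x: subtract (-1/10)·h_4 from 6/5x - 9/5y² - 6/5y + 102/5 → -44/25y² - 73/50y + 558/25
  leading term y²: subtract (-220/93)·h_5 from -44/25y² - 73/50y + 558/25 → 11489/310y + 22978/155
  leading term y: no divisor's leading term divides it; move 11489/310y to the remainder.
  leading term 1: no divisor's leading term divides it; move 22978/155 to the remainder.
  remainder 11489/310y + 22978/155 ≠ 0; add h_6 = 11489/310y + 22978/155 to the basis.

S(f_1,h_4): lcm = x². S = 1/30xy² + 11/60xy + ⅖y + 11/5.
  leading term xy²: subtract (-1/180y)·f_2 from 1/30xy² + 11/60xy + ⅖y + 11/5 → 11/60xy + 11/5
  leading term xy: subtract (-11/360)·f_2 from 11/60xy + 11/5 → 0
  remainder 0.

S(f_2,h_4): lcm = xy. S = 1/30y³ - 13/60y² + 8/5y + 12.
  leading term y³: subtract (25/558y)·h_5 from 1/30y³ - 13/60y² + 8/5y + 12 → -88/93y² - 73/93y + 12
  leading term y²: subtract (-11000/8649)·h_5 from -88/93y² - 73/93y + 12 → 57445/2883y + 229780/2883
  leading term y: subtract (50/93)·h_6 from 57445/2883y + 229780/2883 → 0
  remainder 0.

S(f_3,h_4): lcm = xy. S = -6/5x + 1/30y³ + 19/12y² + 14/5y - 42/5.
  leading term x: subtract (1/10)·h_4 from -6/5x + 1/30y³ + 19/12y² + 14/5y - 42/5 → 1/30y³ + 463/300y² + 153/50y - 258/25
  leading term y³: subtract (25/558y)·h_5 from 1/30y³ + 463/300y² + 153/50y - 258/25 → 1892/2325y² + 3139/4650y - 258/25
  leading term y²: subtract (9460/8649)·h_5 from 1892/2325y² + 3139/4650y - 258/25 → -494027/28830y - 988054/14415
  leading term y: subtract (-43/93)·h_6 from -494027/28830y - 988054/14415 → 0
  remainder 0.

S(f_1,h_5): leading monomials are coprime, so the S-polynomial reduces to 0 (Buchberger's first criterion).
S(f_2,h_5): lcm = xy². S = -1357/62xy - 2218/31x + 12y.
  leading term xy: subtract (1357/372)·f_2 from -1357/62xy - 2218/31x + 12y → -2218/31x + 12y + 8142/31
  leading term x: subtract (1109/186)·h_4 from -2218/31x + 12y + 8142/31 → -1109/465y² + 25577/930y + 22966/155
  leading term y²: subtract (-27725/8649)·h_5 from -1109/465y² + 25577/930y + 22966/155 → 229780/2883y + 919120/2883
  leading term y: subtract (200/93)·h_6 from 229780/2883y + 919120/2883 → 0
  remainder 0.

S(f_3,h_5): lcm = xy². S = -7157/310xy - 2218/31x + 9/5y³ + 6/5y² - 42/5y.
  leading term xy: subtract (7157/1860)·f_2 from -7157/310xy - 2218/31x + 9/5y³ + 6/5y² - 42/5y → -2218/31x + 9/5y³ + 6/5y² - 42/5y + 42942/155
  leading term x: subtract (1109/186)·h_4 from -2218/31x + 9/5y³ + 6/5y² - 42/5y + 42942/155 → 9/5y³ - 551/465y² + 1321/186y + 25198/155
  leading term y³: subtract (75/31y)·h_5 from 9/5y³ - 551/465y² + 1321/186y + 25198/155 → -37741/930y² - 113167/930y + 25198/155
  leading term y²: subtract (-943525/17298)·h_5 from -37741/930y² - 113167/930y + 25198/155 → 44198183/57660y + 44198183/14415
  leading term y: subtract (3847/186)·h_6 from 44198183/57660y + 44198183/14415 → 0
  remainder 0.

S(h_4,h_5): leading monomials are coprime, so the S-polynomial reduces to 0 (Buchberger's first criterion).
S(f_1,h_6): leading monomials are coprime, so the S-polynomial reduces to 0 (Buchberger's first criterion).
S(f_2,h_6): lcm = xy. S = -4x + 12.
  leading term x: subtract (⅓)·h_4 from -4x + 12 → -2/15y² + 13/15y + 28/5
  leading term y²: subtract (-50/279)·h_5 from -2/15y² + 13/15y + 28/5 → 352/93y + 1408/93
  leading term y: subtract (3520/34467)·h_6 from 352/93y + 1408/93 → 0
  remainder 0.

S(f_3,h_6): lcm = xy. S = -26/5x + 9/5y² + 6/5y - 42/5.
  leading term x: subtract (13/30)·h_4 from -26/5x + 9/5y² + 6/5y - 42/5 → 122/75y² + 349/150y - 418/25
  leading term y²: subtract (610/279)·h_5 from 122/75y² + 349/150y - 418/25 → -30947/930y - 61894/465
  leading term y: subtract (-30947/34467)·h_6 from -30947/930y - 61894/465 → 0
  remainder 0.

S(h_4,h_6): leading monomials are coprime, so the S-polynomial reduces to 0 (Buchberger's first criterion).
S(h_5,h_6): lcm = y². S = 1109/62y + 2218/31.
  leading term y: subtract (5545/11489)·h_6 from 1109/62y + 2218/31 → 0
  remainder 0.

Every S-polynomial of the final basis reduces to 0, so we have a Gröbner basis.
Inter-reduce: drop elements whose leading term is divisible by another's, tail-reduce, and make monic.
Reduced Gröbner basis: {x - 3, y + 4}.

From the last basis element, y + 4 = 0, so y takes values in {-4}. Each choice, substituted upward through the basis, yields the corresponding point(s) of the solution set.
  y = -4: the earlier basis element becomes x - 3 = 0, giving x = 3 — point (3, -4).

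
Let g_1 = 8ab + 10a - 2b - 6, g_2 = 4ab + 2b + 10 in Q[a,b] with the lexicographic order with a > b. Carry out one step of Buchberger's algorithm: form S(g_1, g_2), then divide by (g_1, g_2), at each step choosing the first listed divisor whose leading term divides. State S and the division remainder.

lcm(LM(g_1), LM(g_2)) = ab.
S = (lcm/LT(g_1))·g_1 − (lcm/LT(g_2))·g_2 = 5/4a - 3/4b - 13/4.
Reduce S modulo (g_1, g_2) in that order:
  leading term a: no divisor's leading term divides it; move 5/4a to the remainder.
  leading term b: no divisor's leading term divides it; move -3/4b to the remainder.
  leading term 1: no divisor's leading term divides it; move -13/4 to the remainder.
The remainder 5/4a - 3/4b - 13/4 is nonzero, so it would be added as the next basis element.

S(g_1, g_2) = 5/4a - 3/4b - 13/4; remainder on division = 5/4a - 3/4b - 13/4.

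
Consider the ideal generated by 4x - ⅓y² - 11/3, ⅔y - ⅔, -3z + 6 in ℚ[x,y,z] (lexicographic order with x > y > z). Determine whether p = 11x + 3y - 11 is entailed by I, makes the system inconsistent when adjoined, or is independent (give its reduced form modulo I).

First compute the reduced Gröbner basis of I by Buchberger's algorithm.
f_1 = 4x - ⅓y² - 11/3, LT = x.
f_2 = ⅔y - ⅔, LT = y.
f_3 = -3z + 6, LT = z.

S(f_1,f_2): leading monomials are coprime, so the S-polynomial reduces to 0 (Buchberger's first criterion).
S(f_1,f_3): leading monomials are coprime, so the S-polynomial reduces to 0 (Buchberger's first criterion).
S(f_2,f_3): leading monomials are coprime, so the S-polynomial reduces to 0 (Buchberger's first criterion).
Every S-polynomial of the final basis reduces to 0, so we have a Gröbner basis.
Inter-reduce: drop elements whose leading term is divisible by another's, tail-reduce, and make monic.
Reduced Gröbner basis: {x - 1, y - 1, z - 2}.
Label its elements g_1 = x - 1, g_2 = y - 1, g_3 = z - 2.

Reduce p = 11x + 3y - 11 modulo G:
  leading term x: subtract (11)·g_1 from 11x + 3y - 11 → 3y
  leading term y: subtract (3)·g_2 from 3y → 3
  leading term 1: no divisor's leading term divides it; move 3 to the remainder.
  normal form = 3.
The normal form is nonzero, so p ∉ I. Since p minus its normal form lies in I, I + (p) = I + (r) where r = 3; decide whether this ideal is the whole ring.
Here r = 3 is a nonzero constant, hence a unit: 1 ∈ I + (p), the Gröbner basis of I + (p) is {1}, and the enlarged system has no common solution — adjoining p is inconsistent.

Adjoining 11x + 3y - 11 makes the ideal the whole ring: the system is inconsistent.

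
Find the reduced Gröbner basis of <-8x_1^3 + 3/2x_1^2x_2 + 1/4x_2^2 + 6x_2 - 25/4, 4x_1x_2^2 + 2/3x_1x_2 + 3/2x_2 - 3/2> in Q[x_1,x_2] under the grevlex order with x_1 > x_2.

G = {x_2^4 + 12x_1^2x_2 + 145/6x_2^3 - 12x_1^2 + 21/8x_1x_2 - 21x_2^2 - 319/96x_2 - 27/32, x_1^3 - 3/16x_1^2x_2 - 1/32x_2^2 - 3/4x_2 + 25/32, x_1x_2^2 + 1/6x_1x_2 + 3/8x_2 - 3/8}

Buchberger's algorithm terminates because the ascending chain of leading-term ideals stabilizes.

f_1 = -8x_1^3 + 3/2x_1^2x_2 + 1/4x_2^2 + 6x_2 - 25/4, LT = x_1^3.
f_2 = 4x_1x_2^2 + 2/3x_1x_2 + 3/2x_2 - 3/2, LT = x_1x_2^2.

S(f_1,f_2): lcm = x_1^3x_2^2. S = -3/16x_1^2x_2^3 - 1/6x_1^3x_2 - 1/32x_2^4 - 3/8x_1^2x_2 - 3/4x_2^3 + 3/8x_1^2 + 25/32x_2^2.
  reduce S modulo (f_1, f_2):
  remainder -1/32x_2^4 - 3/8x_1^2x_2 - 145/192x_2^3 + 3/8x_1^2 - 21/256x_1x_2 + 21/32x_2^2 + 319/3072x_2 + 27/1024 ≠ 0; add g_3 = -1/32x_2^4 - 3/8x_1^2x_2 - 145/192x_2^3 + 3/8x_1^2 - 21/256x_1x_2 + 21/32x_2^2 + 319/3072x_2 + 27/1024 to the basis.

The other S-polynomials (S(f_1,g_3), S(f_2,g_3)) all reduce to 0 modulo the current basis, so we have a Gröbner basis.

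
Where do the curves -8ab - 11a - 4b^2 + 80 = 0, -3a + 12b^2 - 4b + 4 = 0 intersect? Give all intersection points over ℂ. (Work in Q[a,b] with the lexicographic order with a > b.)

Compute a lex Gröbner basis by Buchberger's algorithm.
f_1 = -8ab - 11a - 4b^2 + 80, LT = ab.
f_2 = -3a + 12b^2 - 4b + 4, LT = a.

S(f_1,f_2): lcm = ab. S = 11/8a + 4b^3 - 5/6b^2 + 4/3b - 10.
  leading term a: subtract (-11/24)·f_2 from 11/8a + 4b^3 - 5/6b^2 + 4/3b - 10 → 4b^3 + 14/3b^2 - 1/2b - 49/6
  leading term b^3: no divisor's leading term divides it; move 4b^3 to the remainder.
  leading term b^2: no divisor's leading term divides it; move 14/3b^2 to the remainder.
  leading term b: no divisor's leading term divides it; move -1/2b to the remainder.
  leading term 1: no divisor's leading term divides it; move -49/6 to the remainder.
  remainder 4b^3 + 14/3b^2 - 1/2b - 49/6 ≠ 0; add h_3 = 4b^3 + 14/3b^2 - 1/2b - 49/6 to the basis.

The other S-polynomials (S(f_1,h_3), S(f_2,h_3)) all reduce to 0 modulo the current basis, so we have a Gröbner basis.
Inter-reduce: drop elements whose leading term is divisible by another's, tail-reduce, and make monic.
Reduced Gröbner basis: {a - 4b^2 + 4/3b - 4/3, b^3 + 7/6b^2 - 1/8b - 49/24}.

Elimination: the polynomial b^3 + 7/6b^2 - 1/8b - 49/24 lies in the elimination ideal for b, so b ∈ {1, -13/12 - 5*sqrt(5)*I/12, -13/12 + 5*sqrt(5)*I/12}. For each such b, the remaining basis elements (now univariate) give the rest of the solution.
  b = 1: the earlier basis element becomes a - 4 = 0, giving a = 4 — point (4, 1).
  b = -13/12 - 5*sqrt(5)*I/12: the earlier basis element becomes a - 4 - 25*sqrt(5)*I/6 = 0, giving a = 4 + 25*sqrt(5)*I/6 — point (4 + 25*sqrt(5)*I/6, -13/12 - 5*sqrt(5)*I/12).
  b = -13/12 + 5*sqrt(5)*I/12: the earlier basis element becomes a - 4 + 25*sqrt(5)*I/6 = 0, giving a = 4 - 25*sqrt(5)*I/6 — point (4 - 25*sqrt(5)*I/6, -13/12 + 5*sqrt(5)*I/12).
Each listed point satisfies every original equation (direct substitution).

{(4, 1), (4 + 25*sqrt(5)*I/6, -13/12 - 5*sqrt(5)*I/12), (4 - 25*sqrt(5)*I/6, -13/12 + 5*sqrt(5)*I/12)}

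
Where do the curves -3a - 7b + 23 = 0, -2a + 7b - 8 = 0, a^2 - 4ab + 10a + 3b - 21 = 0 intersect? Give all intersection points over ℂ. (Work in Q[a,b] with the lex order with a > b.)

Compute a lex Gröbner basis by Buchberger's algorithm.
f_1 = -3a - 7b + 23, LT = a.
f_2 = -2a + 7b - 8, LT = a.
f_3 = a^2 - 4ab + 10a + 3b - 21, LT = a^2.

S(f_1,f_2): lcm = a. S = 35/6b - 35/3.
  leading term b: no divisor's leading term divides it; move 35/6b to the remainder.
  leading term 1: no divisor's leading term divides it; move -35/3 to the remainder.
  remainder 35/6b - 35/3 ≠ 0; add h_4 = 35/6b - 35/3 to the basis.

S(f_1,f_3): lcm = a^2. S = 19/3ab - 53/3a - 3b + 21.
  leading term ab: subtract (-19/9b)·f_1 from 19/3ab - 53/3a - 3b + 21 → -53/3a - 133/9b^2 + 410/9b + 21
  leading term a: subtract (53/9)·f_1 from -53/3a - 133/9b^2 + 410/9b + 21 → -133/9b^2 + 781/9b - 1030/9
  leading term b^2: subtract (-38/15b)·h_4 from -133/9b^2 + 781/9b - 1030/9 → 515/9b - 1030/9
  leading term b: subtract (206/21)·h_4 from 515/9b - 1030/9 → 0
  remainder 0.

S(f_2,f_3): lcm = a^2. S = 1/2ab - 6a - 3b + 21.
  leading term ab: subtract (-1/6b)·f_1 from 1/2ab - 6a - 3b + 21 → -6a - 7/6b^2 + 5/6b + 21
  leading term a: subtract (2)·f_1 from -6a - 7/6b^2 + 5/6b + 21 → -7/6b^2 + 89/6b - 25
  leading term b^2: subtract (-1/5b)·h_4 from -7/6b^2 + 89/6b - 25 → 25/2b - 25
  leading term b: subtract (15/7)·h_4 from 25/2b - 25 → 0
  remainder 0.

S(f_1,h_4): leading monomials are coprime, so the S-polynomial reduces to 0 (Buchberger's first criterion).
S(f_2,h_4): leading monomials are coprime, so the S-polynomial reduces to 0 (Buchberger's first criterion).
S(f_3,h_4): leading monomials are coprime, so the S-polynomial reduces to 0 (Buchberger's first criterion).
Every S-polynomial of the final basis reduces to 0, so we have a Gröbner basis.
Inter-reduce: drop elements whose leading term is divisible by another's, tail-reduce, and make monic.
Reduced Gröbner basis: {a - 3, b - 2}.

Elimination: the polynomial b - 2 lies in the elimination ideal for b, so b ∈ {2}. For each such b, the remaining basis elements (now univariate) give the rest of the solution.
  b = 2: the earlier basis element becomes a - 3 = 0, giving a = 3 — point (3, 2).
Each listed point satisfies every original equation (direct substitution).

{(3, 2)}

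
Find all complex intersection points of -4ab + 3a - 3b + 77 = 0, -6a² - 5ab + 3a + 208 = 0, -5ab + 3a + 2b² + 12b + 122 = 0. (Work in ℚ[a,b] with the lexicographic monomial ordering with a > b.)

Compute a lex Gröbner basis by Buchberger's algorithm.
f_1 = -4ab + 3a - 3b + 77, LT = ab.
f_2 = -6a² - 5ab + 3a + 208, LT = a².
f_3 = -5ab + 3a + 2b² + 12b + 122, LT = ab.

S(f_1,f_2): lcm = a²b. S = -¾a² - ⅚ab² + 5/4ab - 77/4a + 104/3b.
  leading term a²: subtract (⅛)·f_2 from -¾a² - ⅚ab² + 5/4ab - 77/4a + 104/3b → -⅚ab² + 15/8ab - 157/8a + 104/3b - 26
  leading term ab²: subtract (5/24b)·f_1 from -⅚ab² + 15/8ab - 157/8a + 104/3b - 26 → 5/4ab - 157/8a + ⅝b² + 149/8b - 26
  leading term ab: subtract (-5/16)·f_1 from 5/4ab - 157/8a + ⅝b² + 149/8b - 26 → -299/16a + ⅝b² + 283/16b - 31/16
  leading term a: no divisor's leading term divides it; move -299/16a to the remainder.
  leading term b²: no divisor's leading term divides it; move ⅝b² to the remainder.
  leading term b: no divisor's leading term divides it; move 283/16b to the remainder.
  leading term 1: no divisor's leading term divides it; move -31/16 to the remainder.
  remainder -299/16a + ⅝b² + 283/16b - 31/16 ≠ 0; add h_4 = -299/16a + ⅝b² + 283/16b - 31/16 to the basis.

S(f_1,f_3): lcm = ab. S = -3/20a + ⅖b² + 63/20b + 103/20.
  leading term a: subtract (12/1495)·h_4 from -3/20a + ⅖b² + 63/20b + 103/20 → 1181/2990b² + 4497/1495b + 3089/598
  leading term b²: no divisor's leading term divides it; move 1181/2990b² to the remainder.
  leading term b: no divisor's leading term divides it; move 4497/1495b to the remainder.
  leading term 1: no divisor's leading term divides it; move 3089/598 to the remainder.
  remainder 1181/2990b² + 4497/1495b + 3089/598 ≠ 0; add h_5 = 1181/2990b² + 4497/1495b + 3089/598 to the basis.

S(f_2,f_3): lcm = a²b. S = ⅗a² + 37/30ab² + 19/10ab + 122/5a - 104/3b.
  leading term a²: subtract (-1/10)·f_2 from ⅗a² + 37/30ab² + 19/10ab + 122/5a - 104/3b → 37/30ab² + 7/5ab + 247/10a - 104/3b + 104/5
  leading term ab²: subtract (-37/120b)·f_1 from 37/30ab² + 7/5ab + 247/10a - 104/3b + 104/5 → 93/40ab + 247/10a - 37/40b² - 437/40b + 104/5
  leading term ab: subtract (-93/160)·f_1 from 93/40ab + 247/10a - 37/40b² - 437/40b + 104/5 → 4231/160a - 37/40b² - 2027/160b + 10489/160
  leading term a: subtract (-4231/2990)·h_4 from 4231/160a - 37/40b² - 2027/160b + 10489/160 → -971/23920b² + 29565/2392b + 300505/4784
  leading term b²: subtract (-971/9448)·h_5 from -971/23920b² + 29565/2392b + 300505/4784 → 74811/5905b + 74811/1181
  leading term b: no divisor's leading term divides it; move 74811/5905b to the remainder.
  leading term 1: no divisor's leading term divides it; move 74811/1181 to the remainder.
  remainder 74811/5905b + 74811/1181 ≠ 0; add h_6 = 74811/5905b + 74811/1181 to the basis.

S(f_1,h_4): lcm = ab. S = -¾a + 10/299b³ + 283/299b² + 773/1196b - 77/4.
  leading term a: subtract (12/299)·h_4 from -¾a + 10/299b³ + 283/299b² + 773/1196b - 77/4 → 10/299b³ + 551/598b² - 19/299b - 11465/598
  leading term b³: subtract (100/1181b)·h_5 from 10/299b³ + 551/598b² - 19/299b - 11465/598 → 470851/706238b² - 176889/353119b - 11465/598
  leading term b²: subtract (2354255/1394761)·h_5 from 470851/706238b² - 176889/353119b - 11465/598 → -7780344/1394761b - 38901720/1394761
  leading term b: subtract (-520/1181)·h_6 from -7780344/1394761b - 38901720/1394761 → 0
  remainder 0.

S(f_2,h_4): lcm = a². S = 10/299ab² + 3193/1794ab - 361/598a - 104/3.
  leading term ab²: subtract (-5/598b)·f_1 from 10/299ab² + 3193/1794ab - 361/598a - 104/3 → 1619/897ab - 361/598a - 15/598b² + 385/598b - 104/3
  leading term ab: subtract (-1619/3588)·f_1 from 1619/897ab - 361/598a - 15/598b² + 385/598b - 104/3 → ¾a - 15/598b² - 849/1196b + 93/1196
  leading term a: subtract (-12/299)·h_4 from ¾a - 15/598b² - 849/1196b + 93/1196 → 0
  remainder 0.

S(f_3,h_4): lcm = ab. S = -⅗a + 10/299b³ + 817/1495b² - 3743/1495b - 122/5.
  leading term a: subtract (48/1495)·h_4 from -⅗a + 10/299b³ + 817/1495b² - 3743/1495b - 122/5 → 10/299b³ + 787/1495b² - 4592/1495b - 7277/299
  leading term b³: subtract (100/1181b)·h_5 from 10/299b³ + 787/1495b² - 4592/1495b - 7277/299 → 479747/1765595b² - 6195402/1765595b - 7277/299
  leading term b²: subtract (959494/1394761)·h_5 from 479747/1765595b² - 6195402/1765595b - 7277/299 → -7780344/1394761b - 38901720/1394761
  leading term b: subtract (-520/1181)·h_6 from -7780344/1394761b - 38901720/1394761 → 0
  remainder 0.

S(f_1,h_5): lcm = ab². S = -39519/4724ab - 15445/1181a + ¾b² - 77/4b.
  leading term ab: subtract (39519/18896)·f_1 from -39519/4724ab - 15445/1181a + ¾b² - 77/4b → -365677/18896a + ¾b² - 245191/18896b - 3042963/18896
  leading term a: subtract (1223/1181)·h_4 from -365677/18896a + ¾b² - 245191/18896b - 3042963/18896 → 971/9448b² - 147825/4724b - 1502525/9448
  leading term b²: subtract (1451645/5579044)·h_5 from 971/9448b² - 147825/4724b - 1502525/9448 → -44736978/1394761b - 223684890/1394761
  leading term b: subtract (-2990/1181)·h_6 from -44736978/1394761b - 223684890/1394761 → 0
  remainder 0.

S(f_2,h_5): leading monomials are coprime, so the S-polynomial reduces to 0 (Buchberger's first criterion).
S(f_3,h_5): lcm = ab². S = -48513/5905ab - 15445/1181a - ⅖b³ - 12/5b² - 122/5b.
  leading term ab: subtract (48513/23620)·f_1 from -48513/5905ab - 15445/1181a - ⅖b³ - 12/5b² - 122/5b → -454439/23620a - ⅖b³ - 12/5b² - 430789/23620b - 3735501/23620
  leading term a: subtract (1817756/1765595)·h_4 from -454439/23620a - ⅖b³ - 12/5b² - 430789/23620b - 3735501/23620 → -⅖b³ - 10747051/3531190b² - 64353037/1765595b - 110282719/706238
  leading term b³: subtract (-1196/1181b)·h_5 from -⅖b³ - 10747051/3531190b² - 64353037/1765595b - 110282719/706238 → 9773/3531190b² - 55116927/1765595b - 110282719/706238
  leading term b²: subtract (9773/1394761)·h_5 from 9773/3531190b² - 55116927/1765595b - 110282719/706238 → -217849632/6973805b - 217849632/1394761
  leading term b: subtract (-2912/1181)·h_6 from -217849632/6973805b - 217849632/1394761 → 0
  remainder 0.

S(h_4,h_5): leading monomials are coprime, so the S-polynomial reduces to 0 (Buchberger's first criterion).
S(f_1,h_6): lcm = ab. S = -23/4a + ¾b - 77/4.
  leading term a: subtract (4/13)·h_4 from -23/4a + ¾b - 77/4 → -5/26b² - 61/13b - 485/26
  leading term b²: subtract (-575/1181)·h_5 from -5/26b² - 61/13b - 485/26 → -3812/1181b - 19060/1181
  leading term b: subtract (-19060/74811)·h_6 from -3812/1181b - 19060/1181 → 0
  remainder 0.

S(f_2,h_6): leading monomials are coprime, so the S-polynomial reduces to 0 (Buchberger's first criterion).
S(f_3,h_6): lcm = ab. S = -28/5a - ⅖b² - 12/5b - 122/5.
  leading term a: subtract (448/1495)·h_4 from -28/5a - ⅖b² - 12/5b - 122/5 → -878/1495b² - 11512/1495b - 7122/299
  leading term b²: subtract (-1756/1181)·h_5 from -878/1495b² - 11512/1495b - 7122/299 → -3812/1181b - 19060/1181
  leading term b: subtract (-19060/74811)·h_6 from -3812/1181b - 19060/1181 → 0
  remainder 0.

S(h_4,h_6): leading monomials are coprime, so the S-polynomial reduces to 0 (Buchberger's first criterion).
S(h_5,h_6): lcm = b². S = 3089/1181b + 15445/1181.
  leading term b: subtract (15445/74811)·h_6 from 3089/1181b + 15445/1181 → 0
  remainder 0.

Every S-polynomial of the final basis reduces to 0, so we have a Gröbner basis.
Inter-reduce: drop elements whose leading term is divisible by another's, tail-reduce, and make monic.
Reduced Gröbner basis: {a + 4, b + 5}.

From the last basis element, b + 5 = 0, so b takes values in {-5}. Each choice, substituted upward through the basis, yields the corresponding point(s) of the solution set.
  b = -5: the earlier basis element becomes a + 4 = 0, giving a = -4 — point (-4, -5).

{(-4, -5)}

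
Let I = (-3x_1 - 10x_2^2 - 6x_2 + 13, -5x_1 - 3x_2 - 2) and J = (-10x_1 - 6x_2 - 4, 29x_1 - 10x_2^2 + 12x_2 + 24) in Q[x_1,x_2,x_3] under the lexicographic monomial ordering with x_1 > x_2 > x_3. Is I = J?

No, the ideals differ.

For a fixed monomial order, each ideal has a unique reduced Gröbner basis; comparing bases decides equality.
Buchberger on the first generating set:
f_1 = -3x_1 - 10x_2^2 - 6x_2 + 13, LT = x_1.
f_2 = -5x_1 - 3x_2 - 2, LT = x_1.

S(f_1,f_2): lcm = x_1. S = 10/3x_2^2 + 7/5x_2 - 71/15.
  reduce S modulo (f_1, f_2):
  remainder 10/3x_2^2 + 7/5x_2 - 71/15 ≠ 0; add g_3 = 10/3x_2^2 + 7/5x_2 - 71/15 to the basis.

The other S-polynomials (S(f_1,g_3), S(f_2,g_3)) all reduce to 0 modulo the current basis, so we have a Gröbner basis.
Inter-reduce: drop elements whose leading term is divisible by another's, tail-reduce, and make monic.
Reduced Gröbner basis: {x_1 + 3/5x_2 + 2/5, x_2^2 + 21/50x_2 - 71/50}.

Buchberger on the second generating set:
h_1 = -10x_1 - 6x_2 - 4, LT = x_1.
h_2 = 29x_1 - 10x_2^2 + 12x_2 + 24, LT = x_1.

S(h_1,h_2): lcm = x_1. S = 10/29x_2^2 + 27/145x_2 - 62/145.
  reduce S modulo (h_1, h_2):
  remainder 10/29x_2^2 + 27/145x_2 - 62/145 ≠ 0; add k_3 = 10/29x_2^2 + 27/145x_2 - 62/145 to the basis.

The other S-polynomials (S(h_1,k_3), S(h_2,k_3)) all reduce to 0 modulo the current basis, so we have a Gröbner basis.
Inter-reduce: drop elements whose leading term is divisible by another's, tail-reduce, and make monic.
Reduced Gröbner basis: {x_1 + 3/5x_2 + 2/5, x_2^2 + 27/50x_2 - 31/25}.

These differ, so the ideals are not equal.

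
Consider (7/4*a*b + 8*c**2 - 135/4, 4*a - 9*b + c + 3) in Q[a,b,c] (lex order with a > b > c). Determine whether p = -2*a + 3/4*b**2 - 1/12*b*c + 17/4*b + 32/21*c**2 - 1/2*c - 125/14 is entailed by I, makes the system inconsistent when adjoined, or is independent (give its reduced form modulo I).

First compute the reduced Gröbner basis of I by Buchberger's algorithm.
f_1 = 7/4*a*b + 8*c**2 - 135/4, LT = a*b.
f_2 = 4*a - 9*b + c + 3, LT = a.

S(f_1,f_2): lcm = a*b. S = 9/4*b**2 - 1/4*b*c - 3/4*b + 32/7*c**2 - 135/7.
  leading term b**2: no divisor's leading term divides it; move 9/4*b**2 to the remainder.
  leading term b*c: no divisor's leading term divides it; move -1/4*b*c to the remainder.
  leading term b: no divisor's leading term divides it; move -3/4*b to the remainder.
  leading term c**2: no divisor's leading term divides it; move 32/7*c**2 to the remainder.
  leading term 1: no divisor's leading term divides it; move -135/7 to the remainder.
  remainder 9/4*b**2 - 1/4*b*c - 3/4*b + 32/7*c**2 - 135/7 ≠ 0; add h_3 = 9/4*b**2 - 1/4*b*c - 3/4*b + 32/7*c**2 - 135/7 to the basis.

The other S-polynomials (S(f_1,h_3), S(f_2,h_3)) all reduce to 0 modulo the current basis, so we have a Gröbner basis.
Inter-reduce: drop elements whose leading term is divisible by another's, tail-reduce, and make monic.
Reduced Gröbner basis: {a - 9/4*b + 1/4*c + 3/4, b**2 - 1/9*b*c - 1/3*b + 128/63*c**2 - 60/7}.
Label its elements g_1 = a - 9/4*b + 1/4*c + 3/4, g_2 = b**2 - 1/9*b*c - 1/3*b + 128/63*c**2 - 60/7.

Reduce p = -2*a + 3/4*b**2 - 1/12*b*c + 17/4*b + 32/21*c**2 - 1/2*c - 125/14 modulo G:
  leading term a: subtract (-2)·g_1 from -2*a + 3/4*b**2 - 1/12*b*c + 17/4*b + 32/21*c**2 - 1/2*c - 125/14 → 3/4*b**2 - 1/12*b*c - 1/4*b + 32/21*c**2 - 52/7
  leading term b**2: subtract (3/4)·g_2 from 3/4*b**2 - 1/12*b*c - 1/4*b + 32/21*c**2 - 52/7 → -1
  leading term 1: no divisor's leading term divides it; move -1 to the remainder.
  normal form = -1.
The normal form is nonzero, so p ∉ I. Since p minus its normal form lies in I, I + (p) = I + (r) where r = -1; decide whether this ideal is the whole ring.
Here r = -1 is a nonzero constant, hence a unit: 1 ∈ I + (p), the Gröbner basis of I + (p) is {1}, and the enlarged system has no common solution — adjoining p is inconsistent.

Adjoining -2*a + 3/4*b**2 - 1/12*b*c + 17/4*b + 32/21*c**2 - 1/2*c - 125/14 makes the ideal the whole ring: the system is inconsistent.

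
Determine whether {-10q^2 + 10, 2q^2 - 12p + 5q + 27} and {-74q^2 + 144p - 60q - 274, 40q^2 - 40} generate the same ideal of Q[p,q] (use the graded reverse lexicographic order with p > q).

Yes, the ideals are equal.

For a fixed monomial order, each ideal has a unique reduced Gröbner basis; comparing bases decides equality.
Buchberger on the first generating set:
f_1 = -10q^2 + 10, LT = q^2.
f_2 = 2q^2 - 12p + 5q + 27, LT = q^2.

S(f_1,f_2): lcm = q^2. S = 6p - 5/2q - 29/2.
  reduce S modulo (f_1, f_2):
  remainder 6p - 5/2q - 29/2 ≠ 0; add g_3 = 6p - 5/2q - 29/2 to the basis.

The other S-polynomials (S(f_1,g_3), S(f_2,g_3)) all reduce to 0 modulo the current basis, so we have a Gröbner basis.
Inter-reduce: drop elements whose leading term is divisible by another's, tail-reduce, and make monic.
Reduced Gröbner basis: {q^2 - 1, p - 5/12q - 29/12}.

Buchberger on the second generating set:
h_1 = -74q^2 + 144p - 60q - 274, LT = q^2.
h_2 = 40q^2 - 40, LT = q^2.

S(h_1,h_2): lcm = q^2. S = -72/37p + 30/37q + 174/37.
  reduce S modulo (h_1, h_2):
  remainder -72/37p + 30/37q + 174/37 ≠ 0; add k_3 = -72/37p + 30/37q + 174/37 to the basis.

The other S-polynomials (S(h_1,k_3), S(h_2,k_3)) all reduce to 0 modulo the current basis, so we have a Gröbner basis.
Inter-reduce: drop elements whose leading term is divisible by another's, tail-reduce, and make monic.
Reduced Gröbner basis: {q^2 - 1, p - 5/12q - 29/12}.

The two bases agree; hence the ideals are identical.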